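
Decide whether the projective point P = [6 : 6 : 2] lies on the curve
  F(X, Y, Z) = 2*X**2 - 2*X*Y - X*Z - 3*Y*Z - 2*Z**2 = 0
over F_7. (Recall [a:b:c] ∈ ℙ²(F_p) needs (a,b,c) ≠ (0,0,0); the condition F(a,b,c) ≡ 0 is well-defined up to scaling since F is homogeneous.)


F(6,6,2) ≡ 0 (mod 7); P is on the curve.

Evaluate F(6, 6, 2) term-by-term (mod 7).
  2*X**2 ↦ 2·36·1·1 = 72
  -2*X*Y ↦ -2·6·6·1 = -72
  -X*Z ↦ -1·6·1·2 = -12
  -3*Y*Z ↦ -3·1·6·2 = -36
  -2*Z**2 ↦ -2·1·1·4 = -8
Sum: F(6, 6, 2) = (72) + (-72) + (-12) + (-36) + (-8) = -56.
Reducing mod 7: -56 ≡ 0 (mod 7).
Since F(a, b, c) ≡ 0 (mod 7), P lies on the curve.


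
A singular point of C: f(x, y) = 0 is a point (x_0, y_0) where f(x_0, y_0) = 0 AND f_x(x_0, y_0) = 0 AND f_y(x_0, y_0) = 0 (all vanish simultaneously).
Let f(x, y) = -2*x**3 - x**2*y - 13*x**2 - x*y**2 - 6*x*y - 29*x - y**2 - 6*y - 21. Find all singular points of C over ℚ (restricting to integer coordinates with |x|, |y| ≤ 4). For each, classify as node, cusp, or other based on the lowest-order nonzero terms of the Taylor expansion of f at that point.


Singular points: {(-2, -1)}; classification: cusp.

Compute partial derivatives:
  f_x = -6*x**2 - 2*x*y - 26*x - y**2 - 6*y - 29.
  f_y = -x**2 - 2*x*y - 6*x - 2*y - 6.
Scan x_0 ∈ {−4, ..., 4}. For each x_0, f_y(x_0, y) is a polynomial in y; find its integer roots y ∈ {−4, ..., 4}, then test f_x and f at those candidates.
  x = -4: f_y(-4, y) = 6*y + 2; no integer root y with |y| ≤ 4.
  x = -3: f_y(-3, y) = 4*y + 3; no integer root y with |y| ≤ 4.
  x = -2: f_y(-2, y) = 2*y + 2; vanishes at y ∈ {-1}. (-2, -1): f_x = 0, f = 0 — SINGULAR.
  x = -1: f_y(-1, y) = -1; no integer root y with |y| ≤ 4.
  x = 0: f_y(0, y) = -2*y - 6; vanishes at y ∈ {-3}. (0, -3): f_x = -20 ≠ 0.
  x = 1: f_y(1, y) = -4*y - 13; no integer root y with |y| ≤ 4.
  x = 2: f_y(2, y) = -6*y - 22; no integer root y with |y| ≤ 4.
  x = 3: f_y(3, y) = -8*y - 33; no integer root y with |y| ≤ 4.
  x = 4: f_y(4, y) = -10*y - 46; no integer root y with |y| ≤ 4.
Only singular point on the grid: (-2, -1).
Classify: substitute x = -2 + u, y = -1 + v and expand: f = -2*u**3 - u**2*v - u*v**2 + v**2.
No constant or linear terms (consistent with a singular point). Quadratic part: v**2. Cubic part: -2*u**3 - u**2*v - u*v**2.
The quadratic part v**2 is a perfect square, so there is a single (double) tangent line v = 0, i.e. y = -1. Restricting the cubic part to that line (v = 0) leaves -2*u**3 ≠ 0, so f is not divisible by v and the branch is v² ≈ 2*u**3 to lowest order — this is a cusp.
Classification: cusp.


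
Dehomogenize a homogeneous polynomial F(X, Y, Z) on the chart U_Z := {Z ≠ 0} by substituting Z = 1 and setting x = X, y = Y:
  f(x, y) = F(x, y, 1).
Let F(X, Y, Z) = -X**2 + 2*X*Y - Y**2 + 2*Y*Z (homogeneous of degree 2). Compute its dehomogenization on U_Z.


f(x, y) = -x**2 + 2*x*y - y**2 + 2*y

On U_Z we set Z = 1. Each monomial c·X^i·Y^j·Z^k in F becomes c·x^i·y^j·1^k = c·x^i·y^j.
Substituting Z = 1: F(X, Y, 1) = -x**2 + 2*x*y - y**2 + 2*y.
Note: deg(f) ≤ deg(F) = 2; strict inequality happens when F is divisible by Z (lost terms).


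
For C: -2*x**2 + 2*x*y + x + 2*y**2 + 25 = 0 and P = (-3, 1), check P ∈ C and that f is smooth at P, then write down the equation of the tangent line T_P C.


Tangent line at P: 15*x - 2*y + 47 = 0.

Step 1: f(-3, 1) = 0, so P lies on C.
Step 2: partial derivatives
  f_x(x, y) = -4*x + 2*y + 1, f_y(x, y) = 2*x + 4*y.
  f_x(P) = 15, f_y(P) = -2 (gradient nonzero, so P is smooth).
Step 3: tangent line at P: 15·(x − -3) + -2·(y − 1) = 0.
Expanding: 15*x - 2*y + 47 = 0.


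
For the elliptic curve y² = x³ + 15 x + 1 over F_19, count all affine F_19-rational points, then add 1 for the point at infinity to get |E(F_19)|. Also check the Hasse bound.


Affine points = {(0, 1), (0, 18), (1, 6), (1, 13), (2, 1), (2, 18), (3, 4), (3, 15), (4, 7), (4, 12), (5, 7), (5, 12), (8, 5), (8, 14), (10, 7), (10, 12), (12, 3), (12, 16), (16, 9), (16, 10), (17, 1), (17, 18), (18, 2), (18, 17)}; affine count = 24; |E(F_19)| = 25.

Discriminant check: Δ ∝ 4a³ + 27b² = 4·15³ + 27·1² = 4·3375 + 27·1 ≡ 18 (mod 19). Nonzero ⇒ E is nonsingular.
For each x ∈ F_19, compute rhs = x³ + 15·x + 1 mod 19, then count y ∈ F_19 with y² ≡ rhs.
  x = 0: rhs = 1, matching y values: 1, 18 (2 points).
  x = 1: rhs = 17, matching y values: 6, 13 (2 points).
  x = 2: rhs = 1, matching y values: 1, 18 (2 points).
  x = 3: rhs = 16, matching y values: 4, 15 (2 points).
  x = 4: rhs = 11, matching y values: 7, 12 (2 points).
  x = 5: rhs = 11, matching y values: 7, 12 (2 points).
  x = 6: rhs = 3, matching y values: none (0 points).
  x = 7: rhs = 12, matching y values: none (0 points).
  x = 8: rhs = 6, matching y values: 5, 14 (2 points).
  x = 9: rhs = 10, matching y values: none (0 points).
  x = 10: rhs = 11, matching y values: 7, 12 (2 points).
  x = 11: rhs = 15, matching y values: none (0 points).
  x = 12: rhs = 9, matching y values: 3, 16 (2 points).
  x = 13: rhs = 18, matching y values: none (0 points).
  x = 14: rhs = 10, matching y values: none (0 points).
  x = 15: rhs = 10, matching y values: none (0 points).
  x = 16: rhs = 5, matching y values: 9, 10 (2 points).
  x = 17: rhs = 1, matching y values: 1, 18 (2 points).
  x = 18: rhs = 4, matching y values: 2, 17 (2 points).
Total affine count: 24.
Full point count |E(F_19)| = 24 + 1 = 25.
Hasse bound: |25 − (19+1)| = |5| = 5 ≤ 2√19 ≈ 8.7178 ✓.


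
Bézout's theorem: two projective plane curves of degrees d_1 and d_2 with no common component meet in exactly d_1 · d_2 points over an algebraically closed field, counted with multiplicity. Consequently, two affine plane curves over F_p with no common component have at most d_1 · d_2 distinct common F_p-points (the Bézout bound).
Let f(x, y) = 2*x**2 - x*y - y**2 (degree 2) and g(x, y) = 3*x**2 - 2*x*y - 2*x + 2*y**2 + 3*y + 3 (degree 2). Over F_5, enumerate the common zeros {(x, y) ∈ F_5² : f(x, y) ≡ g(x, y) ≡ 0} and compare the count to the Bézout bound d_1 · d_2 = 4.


Common zeros: {(1, 3), (4, 4)}; count = 2; Bézout bound = 4.

deg(f) = 2, deg(g) = 2, so Bézout bound = 4.
Scan x ∈ F_5. For each x, list the y ∈ F_5 with f(x, y) ≡ 0 and those with g(x, y) ≡ 0 (mod 5); the common zeros in that column are the intersection.
  x = 0: f ≡ 0 at y ∈ {0}; g ≡ 0 at y ∈ {3}; common: ∅.
  x = 1: f ≡ 0 at y ∈ {1, 3}; g ≡ 0 at y ∈ {3, 4}; common: {3}.
  x = 2: f ≡ 0 at y ∈ {1, 2}; g ≡ 0 at y ∈ ∅; common: ∅.
  x = 3: f ≡ 0 at y ∈ {3, 4}; g ≡ 0 at y ∈ ∅; common: ∅.
  x = 4: f ≡ 0 at y ∈ {2, 4}; g ≡ 0 at y ∈ {1, 4}; common: {4}.
Collecting: common zeros = {(1, 3), (4, 4)}, so the count is 2.
Comparison with the Bézout bound: 2 ≤ 4 = deg(f)·deg(g), as expected for curves with no common component (the affine F_5-count falls short of the bound because intersections may lie at infinity, over extension fields, or carry multiplicity).


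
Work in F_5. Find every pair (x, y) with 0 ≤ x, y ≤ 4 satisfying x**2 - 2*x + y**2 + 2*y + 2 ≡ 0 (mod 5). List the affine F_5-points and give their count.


Affine F_5-points: {(0, 1), (0, 2), (1, 4), (2, 1), (2, 2), (3, 0), (3, 3), (4, 0), (4, 3)}; count = 9.

For each of the 25 pairs (x, y) ∈ F_5², evaluate f(x, y) mod 5. Record the zeros.
  x = 0: [0↦2, 1↦0, 2↦0, 3↦2, 4↦1]  zeros at y ∈ {1, 2}
  x = 1: [0↦1, 1↦4, 2↦4, 3↦1, 4↦0]  zeros at y ∈ {4}
  x = 2: [0↦2, 1↦0, 2↦0, 3↦2, 4↦1]  zeros at y ∈ {1, 2}
  x = 3: [0↦0, 1↦3, 2↦3, 3↦0, 4↦4]  zeros at y ∈ {0, 3}
  x = 4: [0↦0, 1↦3, 2↦3, 3↦0, 4↦4]  zeros at y ∈ {0, 3}
Collecting zeros: affine points = {(0, 1), (0, 2), (1, 4), (2, 1), (2, 2), (3, 0), (3, 3), (4, 0), (4, 3)}.
Total count |C(F_5)_aff| = 9.


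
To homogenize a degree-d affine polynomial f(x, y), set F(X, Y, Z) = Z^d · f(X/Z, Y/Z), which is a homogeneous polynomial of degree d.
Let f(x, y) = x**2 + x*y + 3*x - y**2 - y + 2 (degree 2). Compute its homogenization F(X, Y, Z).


F(X, Y, Z) = X**2 + X*Y + 3*X*Z - Y**2 - Y*Z + 2*Z**2

deg(f) = 2.
Substitute x = X/Z, y = Y/Z into f, then multiply by Z^2.
  monomial 1·x^2·y^0 ↦ 1·X^2·Y^0·Z^0.
  monomial 1·x^1·y^1 ↦ 1·X^1·Y^1·Z^0.
  monomial 3·x^1·y^0 ↦ 3·X^1·Y^0·Z^1.
  monomial -1·x^0·y^2 ↦ -1·X^0·Y^2·Z^0.
  monomial -1·x^0·y^1 ↦ -1·X^0·Y^1·Z^1.
  monomial 2·x^0·y^0 ↦ 2·X^0·Y^0·Z^2.
Collecting: F(X, Y, Z) = X**2 + X*Y + 3*X*Z - Y**2 - Y*Z + 2*Z**2.


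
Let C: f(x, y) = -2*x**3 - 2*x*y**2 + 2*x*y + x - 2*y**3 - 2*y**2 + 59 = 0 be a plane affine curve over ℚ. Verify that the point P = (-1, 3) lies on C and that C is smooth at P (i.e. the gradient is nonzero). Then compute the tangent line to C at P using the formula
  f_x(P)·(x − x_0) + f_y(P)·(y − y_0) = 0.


Tangent line at P: -17*x - 56*y + 151 = 0.

Step 1: f(-1, 3) = 0, so P lies on C.
Step 2: partial derivatives
  f_x(x, y) = -6*x**2 - 2*y**2 + 2*y + 1, f_y(x, y) = -4*x*y + 2*x - 6*y**2 - 4*y.
  f_x(P) = -17, f_y(P) = -56 (gradient nonzero, so P is smooth).
Step 3: tangent line at P: -17·(x − -1) + -56·(y − 3) = 0.
Expanding: -17*x - 56*y + 151 = 0.


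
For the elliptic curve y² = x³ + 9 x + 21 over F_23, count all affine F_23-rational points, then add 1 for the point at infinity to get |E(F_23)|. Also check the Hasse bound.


Affine points = {(1, 10), (1, 13), (2, 1), (2, 22), (3, 11), (3, 12), (4, 11), (4, 12), (7, 6), (7, 17), (9, 7), (9, 16), (11, 5), (11, 18), (13, 9), (13, 14), (14, 4), (14, 19), (15, 9), (15, 14), (16, 11), (16, 12), (17, 2), (17, 21), (18, 9), (18, 14), (19, 6), (19, 17), (20, 6), (20, 17), (21, 8), (21, 15)}; affine count = 32; |E(F_23)| = 33.

Discriminant check: Δ ∝ 4a³ + 27b² = 4·9³ + 27·21² = 4·729 + 27·441 ≡ 11 (mod 23). Nonzero ⇒ E is nonsingular.
For each x ∈ F_23, compute rhs = x³ + 9·x + 21 mod 23, then count y ∈ F_23 with y² ≡ rhs.
  x = 0: rhs = 21, matching y values: none (0 points).
  x = 1: rhs = 8, matching y values: 10, 13 (2 points).
  x = 2: rhs = 1, matching y values: 1, 22 (2 points).
  x = 3: rhs = 6, matching y values: 11, 12 (2 points).
  x = 4: rhs = 6, matching y values: 11, 12 (2 points).
  x = 5: rhs = 7, matching y values: none (0 points).
  x = 6: rhs = 15, matching y values: none (0 points).
  x = 7: rhs = 13, matching y values: 6, 17 (2 points).
  x = 8: rhs = 7, matching y values: none (0 points).
  x = 9: rhs = 3, matching y values: 7, 16 (2 points).
  x = 10: rhs = 7, matching y values: none (0 points).
  x = 11: rhs = 2, matching y values: 5, 18 (2 points).
  x = 12: rhs = 17, matching y values: none (0 points).
  x = 13: rhs = 12, matching y values: 9, 14 (2 points).
  x = 14: rhs = 16, matching y values: 4, 19 (2 points).
  x = 15: rhs = 12, matching y values: 9, 14 (2 points).
  x = 16: rhs = 6, matching y values: 11, 12 (2 points).
  x = 17: rhs = 4, matching y values: 2, 21 (2 points).
  x = 18: rhs = 12, matching y values: 9, 14 (2 points).
  x = 19: rhs = 13, matching y values: 6, 17 (2 points).
  x = 20: rhs = 13, matching y values: 6, 17 (2 points).
  x = 21: rhs = 18, matching y values: 8, 15 (2 points).
  x = 22: rhs = 11, matching y values: none (0 points).
Total affine count: 32.
Full point count |E(F_23)| = 32 + 1 = 33.
Hasse bound: |33 − (23+1)| = |9| = 9 ≤ 2√23 ≈ 9.5917 ✓.


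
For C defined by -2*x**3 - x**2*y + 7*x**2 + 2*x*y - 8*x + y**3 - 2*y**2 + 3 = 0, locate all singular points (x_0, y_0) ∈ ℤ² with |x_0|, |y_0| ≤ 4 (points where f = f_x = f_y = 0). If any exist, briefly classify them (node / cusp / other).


Singular points: {(1, 1)}; classification: cusp.

Compute partial derivatives:
  f_x = -6*x**2 - 2*x*y + 14*x + 2*y - 8.
  f_y = -x**2 + 2*x + 3*y**2 - 4*y.
Scan x_0 ∈ {−4, ..., 4}. For each x_0, f_y(x_0, y) is a polynomial in y; find its integer roots y ∈ {−4, ..., 4}, then test f_x and f at those candidates.
  x = -4: f_y(-4, y) = 3*y**2 - 4*y - 24; no integer root y with |y| ≤ 4.
  x = -3: f_y(-3, y) = 3*y**2 - 4*y - 15; vanishes at y ∈ {3}. (-3, 3): f_x = -80 ≠ 0.
  x = -2: f_y(-2, y) = 3*y**2 - 4*y - 8; no integer root y with |y| ≤ 4.
  x = -1: f_y(-1, y) = 3*y**2 - 4*y - 3; no integer root y with |y| ≤ 4.
  x = 0: f_y(0, y) = 3*y**2 - 4*y; vanishes at y ∈ {0}. (0, 0): f_x = -8 ≠ 0.
  x = 1: f_y(1, y) = 3*y**2 - 4*y + 1; vanishes at y ∈ {1}. (1, 1): f_x = 0, f = 0 — SINGULAR.
  x = 2: f_y(2, y) = 3*y**2 - 4*y; vanishes at y ∈ {0}. (2, 0): f_x = -4 ≠ 0.
  x = 3: f_y(3, y) = 3*y**2 - 4*y - 3; no integer root y with |y| ≤ 4.
  x = 4: f_y(4, y) = 3*y**2 - 4*y - 8; no integer root y with |y| ≤ 4.
Only singular point on the grid: (1, 1).
Classify: substitute x = 1 + u, y = 1 + v and expand: f = -2*u**3 - u**2*v + v**3 + v**2.
No constant or linear terms (consistent with a singular point). Quadratic part: v**2. Cubic part: -2*u**3 - u**2*v + v**3.
The quadratic part v**2 is a perfect square, so there is a single (double) tangent line v = 0, i.e. y = 1. Restricting the cubic part to that line (v = 0) leaves -2*u**3 ≠ 0, so f is not divisible by v and the branch is v² ≈ 2*u**3 to lowest order — this is a cusp.
Classification: cusp.


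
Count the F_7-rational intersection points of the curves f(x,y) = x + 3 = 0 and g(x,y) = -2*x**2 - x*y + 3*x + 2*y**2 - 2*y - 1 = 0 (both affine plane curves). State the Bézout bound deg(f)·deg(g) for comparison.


Common zeros: {(4, 0), (4, 3)}; count = 2; Bézout bound = 2.

deg(f) = 1, deg(g) = 2, so Bézout bound = 2.
Scan x ∈ F_7. For each x, list the y ∈ F_7 with f(x, y) ≡ 0 and those with g(x, y) ≡ 0 (mod 7); the common zeros in that column are the intersection.
  x = 0: f ≡ 0 at y ∈ ∅; g ≡ 0 at y ∈ ∅; common: ∅.
  x = 1: f ≡ 0 at y ∈ ∅; g ≡ 0 at y ∈ {0, 5}; common: ∅.
  x = 2: f ≡ 0 at y ∈ ∅; g ≡ 0 at y ∈ ∅; common: ∅.
  x = 3: f ≡ 0 at y ∈ ∅; g ≡ 0 at y ∈ {3}; common: ∅.
  x = 4: f ≡ 0 at y ∈ {0, 1, 2, 3, 4, 5, 6}; g ≡ 0 at y ∈ {0, 3}; common: {0, 3}.
  x = 5: f ≡ 0 at y ∈ ∅; g ≡ 0 at y ∈ {2, 5}; common: ∅.
  x = 6: f ≡ 0 at y ∈ ∅; g ≡ 0 at y ∈ {2}; common: ∅.
Collecting: common zeros = {(4, 0), (4, 3)}, so the count is 2.
Comparison with the Bézout bound: 2 ≤ 2 = deg(f)·deg(g), as expected for curves with no common component (the bound is attained).


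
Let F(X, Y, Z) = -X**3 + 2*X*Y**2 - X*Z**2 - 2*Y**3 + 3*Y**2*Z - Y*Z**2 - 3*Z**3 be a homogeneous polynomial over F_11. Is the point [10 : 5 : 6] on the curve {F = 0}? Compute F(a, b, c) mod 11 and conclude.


F(10,5,6) ≡ 8 (mod 11); P is NOT on the curve.

Evaluate F(10, 5, 6) term-by-term (mod 11).
  -X**3 ↦ -1·1000·1·1 = -1000
  2*X*Y**2 ↦ 2·10·25·1 = 500
  -X*Z**2 ↦ -1·10·1·36 = -360
  -2*Y**3 ↦ -2·1·125·1 = -250
  3*Y**2*Z ↦ 3·1·25·6 = 450
  -Y*Z**2 ↦ -1·1·5·36 = -180
  -3*Z**3 ↦ -3·1·1·216 = -648
Sum: F(10, 5, 6) = (-1000) + (500) + (-360) + (-250) + (450) + (-180) + (-648) = -1488.
Reducing mod 11: -1488 ≡ 8 (mod 11).
Since F(a, b, c) ≡ 8 ≠ 0 (mod 11), P does NOT lie on the curve.


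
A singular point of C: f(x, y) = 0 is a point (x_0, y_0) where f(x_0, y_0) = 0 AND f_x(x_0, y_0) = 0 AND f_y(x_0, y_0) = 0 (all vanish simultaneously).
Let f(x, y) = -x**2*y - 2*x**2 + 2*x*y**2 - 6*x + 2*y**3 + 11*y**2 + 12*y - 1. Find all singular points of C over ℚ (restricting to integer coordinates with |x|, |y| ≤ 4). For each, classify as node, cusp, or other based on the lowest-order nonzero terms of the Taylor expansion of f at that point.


Singular points: {(-2, -1)}; classification: node.

Compute partial derivatives:
  f_x = -2*x*y - 4*x + 2*y**2 - 6.
  f_y = -x**2 + 4*x*y + 6*y**2 + 22*y + 12.
Scan x_0 ∈ {−4, ..., 4}. For each x_0, f_y(x_0, y) is a polynomial in y; find its integer roots y ∈ {−4, ..., 4}, then test f_x and f at those candidates.
  x = -4: f_y(-4, y) = 6*y**2 + 6*y - 4; no integer root y with |y| ≤ 4.
  x = -3: f_y(-3, y) = 6*y**2 + 10*y + 3; no integer root y with |y| ≤ 4.
  x = -2: f_y(-2, y) = 6*y**2 + 14*y + 8; vanishes at y ∈ {-1}. (-2, -1): f_x = 0, f = 0 — SINGULAR.
  x = -1: f_y(-1, y) = 6*y**2 + 18*y + 11; no integer root y with |y| ≤ 4.
  x = 0: f_y(0, y) = 6*y**2 + 22*y + 12; vanishes at y ∈ {-3}. (0, -3): f_x = 12 ≠ 0.
  x = 1: f_y(1, y) = 6*y**2 + 26*y + 11; no integer root y with |y| ≤ 4.
  x = 2: f_y(2, y) = 6*y**2 + 30*y + 8; no integer root y with |y| ≤ 4.
  x = 3: f_y(3, y) = 6*y**2 + 34*y + 3; no integer root y with |y| ≤ 4.
  x = 4: f_y(4, y) = 6*y**2 + 38*y - 4; no integer root y with |y| ≤ 4.
Only singular point on the grid: (-2, -1).
Classify: substitute x = -2 + u, y = -1 + v and expand: f = -u**2*v - u**2 + 2*u*v**2 + 2*v**3 + v**2.
No constant or linear terms (consistent with a singular point). Quadratic part: -u**2 + v**2. Cubic part: -u**2*v + 2*u*v**2 + 2*v**3.
The quadratic part v**2 - u**2 = (v − u)(v + u) splits into two distinct linear factors, so there are two distinct tangent lines y − -1 = ±(x − -2) — this is a node (ordinary double point).
Classification: node.


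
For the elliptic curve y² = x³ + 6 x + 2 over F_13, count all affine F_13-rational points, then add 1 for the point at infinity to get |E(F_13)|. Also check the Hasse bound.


Affine points = {(1, 3), (1, 10), (2, 3), (2, 10), (4, 5), (4, 8), (5, 1), (5, 12), (7, 6), (7, 7), (8, 4), (8, 9), (10, 3), (10, 10)}; affine count = 14; |E(F_13)| = 15.

Discriminant check: Δ ∝ 4a³ + 27b² = 4·6³ + 27·2² = 4·216 + 27·4 ≡ 10 (mod 13). Nonzero ⇒ E is nonsingular.
For each x ∈ F_13, compute rhs = x³ + 6·x + 2 mod 13, then count y ∈ F_13 with y² ≡ rhs.
  x = 0: rhs = 2, matching y values: none (0 points).
  x = 1: rhs = 9, matching y values: 3, 10 (2 points).
  x = 2: rhs = 9, matching y values: 3, 10 (2 points).
  x = 3: rhs = 8, matching y values: none (0 points).
  x = 4: rhs = 12, matching y values: 5, 8 (2 points).
  x = 5: rhs = 1, matching y values: 1, 12 (2 points).
  x = 6: rhs = 7, matching y values: none (0 points).
  x = 7: rhs = 10, matching y values: 6, 7 (2 points).
  x = 8: rhs = 3, matching y values: 4, 9 (2 points).
  x = 9: rhs = 5, matching y values: none (0 points).
  x = 10: rhs = 9, matching y values: 3, 10 (2 points).
  x = 11: rhs = 8, matching y values: none (0 points).
  x = 12: rhs = 8, matching y values: none (0 points).
Total affine count: 14.
Full point count |E(F_13)| = 14 + 1 = 15.
Hasse bound: |15 − (13+1)| = |1| = 1 ≤ 2√13 ≈ 7.2111 ✓.


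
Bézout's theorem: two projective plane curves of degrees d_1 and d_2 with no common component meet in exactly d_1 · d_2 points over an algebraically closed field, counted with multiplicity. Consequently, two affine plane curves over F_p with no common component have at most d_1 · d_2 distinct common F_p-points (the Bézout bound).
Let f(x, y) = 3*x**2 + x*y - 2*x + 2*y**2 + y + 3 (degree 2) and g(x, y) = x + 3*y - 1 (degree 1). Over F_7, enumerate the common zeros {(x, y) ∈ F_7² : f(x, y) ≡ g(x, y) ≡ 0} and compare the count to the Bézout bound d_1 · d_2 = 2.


Common zeros: ∅; count = 0; Bézout bound = 2.

deg(f) = 2, deg(g) = 1, so Bézout bound = 2.
Scan x ∈ F_7. For each x, list the y ∈ F_7 with f(x, y) ≡ 0 and those with g(x, y) ≡ 0 (mod 7); the common zeros in that column are the intersection.
  x = 0: f ≡ 0 at y ∈ ∅; g ≡ 0 at y ∈ {5}; common: ∅.
  x = 1: f ≡ 0 at y ∈ {3}; g ≡ 0 at y ∈ {0}; common: ∅.
  x = 2: f ≡ 0 at y ∈ ∅; g ≡ 0 at y ∈ {2}; common: ∅.
  x = 3: f ≡ 0 at y ∈ ∅; g ≡ 0 at y ∈ {4}; common: ∅.
  x = 4: f ≡ 0 at y ∈ ∅; g ≡ 0 at y ∈ {6}; common: ∅.
  x = 5: f ≡ 0 at y ∈ ∅; g ≡ 0 at y ∈ {1}; common: ∅.
  x = 6: f ≡ 0 at y ∈ ∅; g ≡ 0 at y ∈ {3}; common: ∅.
Collecting: common zeros = ∅, so the count is 0.
Comparison with the Bézout bound: 0 ≤ 2 = deg(f)·deg(g), as expected for curves with no common component (the affine F_7-count falls short of the bound because intersections may lie at infinity, over extension fields, or carry multiplicity).


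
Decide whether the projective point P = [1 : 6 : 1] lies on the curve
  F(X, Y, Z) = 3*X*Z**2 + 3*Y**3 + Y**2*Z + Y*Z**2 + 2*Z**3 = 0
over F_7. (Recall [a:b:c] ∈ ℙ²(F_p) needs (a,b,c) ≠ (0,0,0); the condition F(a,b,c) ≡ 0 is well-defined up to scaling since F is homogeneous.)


F(1,6,1) ≡ 2 (mod 7); P is NOT on the curve.

Evaluate F(1, 6, 1) term-by-term (mod 7).
  3*X*Z**2 ↦ 3·1·1·1 = 3
  3*Y**3 ↦ 3·1·216·1 = 648
  Y**2*Z ↦ 1·1·36·1 = 36
  Y*Z**2 ↦ 1·1·6·1 = 6
  2*Z**3 ↦ 2·1·1·1 = 2
Sum: F(1, 6, 1) = (3) + (648) + (36) + (6) + (2) = 695.
Reducing mod 7: 695 ≡ 2 (mod 7).
Since F(a, b, c) ≡ 2 ≠ 0 (mod 7), P does NOT lie on the curve.


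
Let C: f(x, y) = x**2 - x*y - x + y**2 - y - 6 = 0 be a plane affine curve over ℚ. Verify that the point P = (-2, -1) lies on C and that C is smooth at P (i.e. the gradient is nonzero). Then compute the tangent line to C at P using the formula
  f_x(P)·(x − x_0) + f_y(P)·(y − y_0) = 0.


Tangent line at P: -4*x - y - 9 = 0.

Step 1: f(-2, -1) = 0, so P lies on C.
Step 2: partial derivatives
  f_x(x, y) = 2*x - y - 1, f_y(x, y) = -x + 2*y - 1.
  f_x(P) = -4, f_y(P) = -1 (gradient nonzero, so P is smooth).
Step 3: tangent line at P: -4·(x − -2) + -1·(y − -1) = 0.
Expanding: -4*x - y - 9 = 0.


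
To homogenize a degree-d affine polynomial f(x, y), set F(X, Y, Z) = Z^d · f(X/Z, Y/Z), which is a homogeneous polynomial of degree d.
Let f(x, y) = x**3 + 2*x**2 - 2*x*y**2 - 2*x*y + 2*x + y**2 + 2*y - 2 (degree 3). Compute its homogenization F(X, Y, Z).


F(X, Y, Z) = X**3 + 2*X**2*Z - 2*X*Y**2 - 2*X*Y*Z + 2*X*Z**2 + Y**2*Z + 2*Y*Z**2 - 2*Z**3

deg(f) = 3.
Substitute x = X/Z, y = Y/Z into f, then multiply by Z^3.
  monomial 1·x^3·y^0 ↦ 1·X^3·Y^0·Z^0.
  monomial 2·x^2·y^0 ↦ 2·X^2·Y^0·Z^1.
  monomial -2·x^1·y^2 ↦ -2·X^1·Y^2·Z^0.
  monomial -2·x^1·y^1 ↦ -2·X^1·Y^1·Z^1.
  monomial 2·x^1·y^0 ↦ 2·X^1·Y^0·Z^2.
  monomial 1·x^0·y^2 ↦ 1·X^0·Y^2·Z^1.
  monomial 2·x^0·y^1 ↦ 2·X^0·Y^1·Z^2.
  monomial -2·x^0·y^0 ↦ -2·X^0·Y^0·Z^3.
Collecting: F(X, Y, Z) = X**3 + 2*X**2*Z - 2*X*Y**2 - 2*X*Y*Z + 2*X*Z**2 + Y**2*Z + 2*Y*Z**2 - 2*Z**3.


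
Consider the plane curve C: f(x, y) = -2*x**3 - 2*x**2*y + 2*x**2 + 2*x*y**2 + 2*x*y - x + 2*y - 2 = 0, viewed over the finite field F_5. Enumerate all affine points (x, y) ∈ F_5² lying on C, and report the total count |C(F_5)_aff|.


Affine F_5-points: {(0, 1), (2, 1), (2, 2), (3, 1), (3, 4)}; count = 5.

For each of the 25 pairs (x, y) ∈ F_5², evaluate f(x, y) mod 5. Record the zeros.
  x = 0: [0↦3, 1↦0, 2↦2, 3↦4, 4↦1]  zeros at y ∈ {1}
  x = 1: [0↦2, 1↦1, 2↦4, 3↦1, 4↦2]  zeros at y ∈ ∅
  x = 2: [0↦3, 1↦0, 2↦0, 3↦3, 4↦4]  zeros at y ∈ {1, 2}
  x = 3: [0↦4, 1↦0, 2↦3, 3↦3, 4↦0]  zeros at y ∈ {1, 4}
  x = 4: [0↦3, 1↦4, 2↦1, 3↦4, 4↦3]  zeros at y ∈ ∅
Collecting zeros: affine points = {(0, 1), (2, 1), (2, 2), (3, 1), (3, 4)}.
Total count |C(F_5)_aff| = 5.


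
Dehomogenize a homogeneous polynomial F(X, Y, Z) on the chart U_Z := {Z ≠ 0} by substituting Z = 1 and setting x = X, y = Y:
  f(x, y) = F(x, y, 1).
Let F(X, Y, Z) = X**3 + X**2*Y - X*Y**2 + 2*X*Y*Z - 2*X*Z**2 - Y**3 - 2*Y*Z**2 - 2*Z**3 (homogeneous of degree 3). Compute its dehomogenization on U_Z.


f(x, y) = x**3 + x**2*y - x*y**2 + 2*x*y - 2*x - y**3 - 2*y - 2

On U_Z we set Z = 1. Each monomial c·X^i·Y^j·Z^k in F becomes c·x^i·y^j·1^k = c·x^i·y^j.
Substituting Z = 1: F(X, Y, 1) = x**3 + x**2*y - x*y**2 + 2*x*y - 2*x - y**3 - 2*y - 2.
Note: deg(f) ≤ deg(F) = 3; strict inequality happens when F is divisible by Z (lost terms).


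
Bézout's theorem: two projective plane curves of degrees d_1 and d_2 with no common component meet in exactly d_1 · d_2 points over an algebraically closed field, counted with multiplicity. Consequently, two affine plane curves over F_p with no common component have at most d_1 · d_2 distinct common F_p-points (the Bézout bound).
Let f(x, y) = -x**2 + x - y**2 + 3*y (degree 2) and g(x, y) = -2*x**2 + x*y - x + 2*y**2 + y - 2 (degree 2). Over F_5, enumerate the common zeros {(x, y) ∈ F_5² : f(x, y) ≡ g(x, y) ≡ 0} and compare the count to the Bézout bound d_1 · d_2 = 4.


Common zeros: {(1, 0), (3, 4), (4, 2)}; count = 3; Bézout bound = 4.

deg(f) = 2, deg(g) = 2, so Bézout bound = 4.
Scan x ∈ F_5. For each x, list the y ∈ F_5 with f(x, y) ≡ 0 and those with g(x, y) ≡ 0 (mod 5); the common zeros in that column are the intersection.
  x = 0: f ≡ 0 at y ∈ {0, 3}; g ≡ 0 at y ∈ ∅; common: ∅.
  x = 1: f ≡ 0 at y ∈ {0, 3}; g ≡ 0 at y ∈ {0, 4}; common: {0}.
  x = 2: f ≡ 0 at y ∈ {1, 2}; g ≡ 0 at y ∈ {3}; common: ∅.
  x = 3: f ≡ 0 at y ∈ {4}; g ≡ 0 at y ∈ {4}; common: {4}.
  x = 4: f ≡ 0 at y ∈ {1, 2}; g ≡ 0 at y ∈ {2, 3}; common: {2}.
Collecting: common zeros = {(1, 0), (3, 4), (4, 2)}, so the count is 3.
Comparison with the Bézout bound: 3 ≤ 4 = deg(f)·deg(g), as expected for curves with no common component (the affine F_5-count falls short of the bound because intersections may lie at infinity, over extension fields, or carry multiplicity).


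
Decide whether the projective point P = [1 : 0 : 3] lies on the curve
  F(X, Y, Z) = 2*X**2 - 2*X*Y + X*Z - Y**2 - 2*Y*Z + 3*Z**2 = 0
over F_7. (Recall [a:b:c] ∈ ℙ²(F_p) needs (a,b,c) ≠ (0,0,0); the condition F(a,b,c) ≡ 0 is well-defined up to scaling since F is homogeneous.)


F(1,0,3) ≡ 4 (mod 7); P is NOT on the curve.

Evaluate F(1, 0, 3) term-by-term (mod 7).
  2*X**2 ↦ 2·1·1·1 = 2
  -2*X*Y ↦ -2·1·0·1 = 0
  X*Z ↦ 1·1·1·3 = 3
  -Y**2 ↦ -1·1·0·1 = 0
  -2*Y*Z ↦ -2·1·0·3 = 0
  3*Z**2 ↦ 3·1·1·9 = 27
Sum: F(1, 0, 3) = (2) + (0) + (3) + (0) + (0) + (27) = 32.
Reducing mod 7: 32 ≡ 4 (mod 7).
Since F(a, b, c) ≡ 4 ≠ 0 (mod 7), P does NOT lie on the curve.


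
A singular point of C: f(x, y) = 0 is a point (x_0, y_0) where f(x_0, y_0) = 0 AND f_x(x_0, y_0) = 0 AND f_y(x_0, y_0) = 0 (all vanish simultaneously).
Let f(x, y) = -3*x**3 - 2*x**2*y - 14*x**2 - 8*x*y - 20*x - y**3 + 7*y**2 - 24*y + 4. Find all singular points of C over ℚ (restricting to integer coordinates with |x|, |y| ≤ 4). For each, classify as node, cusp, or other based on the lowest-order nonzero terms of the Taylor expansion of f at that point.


Singular points: {(-2, 2)}; classification: cusp.

Compute partial derivatives:
  f_x = -9*x**2 - 4*x*y - 28*x - 8*y - 20.
  f_y = -2*x**2 - 8*x - 3*y**2 + 14*y - 24.
Scan x_0 ∈ {−4, ..., 4}. For each x_0, f_y(x_0, y) is a polynomial in y; find its integer roots y ∈ {−4, ..., 4}, then test f_x and f at those candidates.
  x = -4: f_y(-4, y) = -3*y**2 + 14*y - 24; no integer root y with |y| ≤ 4.
  x = -3: f_y(-3, y) = -3*y**2 + 14*y - 18; no integer root y with |y| ≤ 4.
  x = -2: f_y(-2, y) = -3*y**2 + 14*y - 16; vanishes at y ∈ {2}. (-2, 2): f_x = 0, f = 0 — SINGULAR.
  x = -1: f_y(-1, y) = -3*y**2 + 14*y - 18; no integer root y with |y| ≤ 4.
  x = 0: f_y(0, y) = -3*y**2 + 14*y - 24; no integer root y with |y| ≤ 4.
  x = 1: f_y(1, y) = -3*y**2 + 14*y - 34; no integer root y with |y| ≤ 4.
  x = 2: f_y(2, y) = -3*y**2 + 14*y - 48; no integer root y with |y| ≤ 4.
  x = 3: f_y(3, y) = -3*y**2 + 14*y - 66; no integer root y with |y| ≤ 4.
  x = 4: f_y(4, y) = -3*y**2 + 14*y - 88; no integer root y with |y| ≤ 4.
Only singular point on the grid: (-2, 2).
Classify: substitute x = -2 + u, y = 2 + v and expand: f = -3*u**3 - 2*u**2*v - v**3 + v**2.
No constant or linear terms (consistent with a singular point). Quadratic part: v**2. Cubic part: -3*u**3 - 2*u**2*v - v**3.
The quadratic part v**2 is a perfect square, so there is a single (double) tangent line v = 0, i.e. y = 2. Restricting the cubic part to that line (v = 0) leaves -3*u**3 ≠ 0, so f is not divisible by v and the branch is v² ≈ 3*u**3 to lowest order — this is a cusp.
Classification: cusp.


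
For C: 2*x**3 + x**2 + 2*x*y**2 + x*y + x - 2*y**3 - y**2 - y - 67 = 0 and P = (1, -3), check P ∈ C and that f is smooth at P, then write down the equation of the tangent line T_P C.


Tangent line at P: 24*x - 60*y - 204 = 0.

Step 1: f(1, -3) = 0, so P lies on C.
Step 2: partial derivatives
  f_x(x, y) = 6*x**2 + 2*x + 2*y**2 + y + 1, f_y(x, y) = 4*x*y + x - 6*y**2 - 2*y - 1.
  f_x(P) = 24, f_y(P) = -60 (gradient nonzero, so P is smooth).
Step 3: tangent line at P: 24·(x − 1) + -60·(y − -3) = 0.
Expanding: 24*x - 60*y - 204 = 0.


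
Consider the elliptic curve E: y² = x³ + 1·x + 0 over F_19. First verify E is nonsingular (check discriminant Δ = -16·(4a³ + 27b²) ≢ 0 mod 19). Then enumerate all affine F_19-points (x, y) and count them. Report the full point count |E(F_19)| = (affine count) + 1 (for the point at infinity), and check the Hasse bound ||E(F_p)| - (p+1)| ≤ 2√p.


Affine points = {(0, 0), (3, 7), (3, 12), (4, 7), (4, 12), (5, 4), (5, 15), (8, 8), (8, 11), (9, 4), (9, 15), (12, 7), (12, 12), (13, 5), (13, 14), (17, 3), (17, 16), (18, 6), (18, 13)}; affine count = 19; |E(F_19)| = 20.

Discriminant check: Δ ∝ 4a³ + 27b² = 4·1³ + 27·0² = 4·1 + 27·0 ≡ 4 (mod 19). Nonzero ⇒ E is nonsingular.
For each x ∈ F_19, compute rhs = x³ + 1·x + 0 mod 19, then count y ∈ F_19 with y² ≡ rhs.
  x = 0: rhs = 0, matching y values: 0 (1 points).
  x = 1: rhs = 2, matching y values: none (0 points).
  x = 2: rhs = 10, matching y values: none (0 points).
  x = 3: rhs = 11, matching y values: 7, 12 (2 points).
  x = 4: rhs = 11, matching y values: 7, 12 (2 points).
  x = 5: rhs = 16, matching y values: 4, 15 (2 points).
  x = 6: rhs = 13, matching y values: none (0 points).
  x = 7: rhs = 8, matching y values: none (0 points).
  x = 8: rhs = 7, matching y values: 8, 11 (2 points).
  x = 9: rhs = 16, matching y values: 4, 15 (2 points).
  x = 10: rhs = 3, matching y values: none (0 points).
  x = 11: rhs = 12, matching y values: none (0 points).
  x = 12: rhs = 11, matching y values: 7, 12 (2 points).
  x = 13: rhs = 6, matching y values: 5, 14 (2 points).
  x = 14: rhs = 3, matching y values: none (0 points).
  x = 15: rhs = 8, matching y values: none (0 points).
  x = 16: rhs = 8, matching y values: none (0 points).
  x = 17: rhs = 9, matching y values: 3, 16 (2 points).
  x = 18: rhs = 17, matching y values: 6, 13 (2 points).
Total affine count: 19.
Full point count |E(F_19)| = 19 + 1 = 20.
Hasse bound: |20 − (19+1)| = |0| = 0 ≤ 2√19 ≈ 8.7178 ✓.


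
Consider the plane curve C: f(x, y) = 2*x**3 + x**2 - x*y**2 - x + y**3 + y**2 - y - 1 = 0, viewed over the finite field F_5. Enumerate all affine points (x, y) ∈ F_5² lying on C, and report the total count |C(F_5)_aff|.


Affine F_5-points: {(0, 1), (0, 4), (1, 3), (3, 3)}; count = 4.

For each of the 25 pairs (x, y) ∈ F_5², evaluate f(x, y) mod 5. Record the zeros.
  x = 0: [0↦4, 1↦0, 2↦4, 3↦2, 4↦0]  zeros at y ∈ {1, 4}
  x = 1: [0↦1, 1↦1, 2↦2, 3↦0, 4↦1]  zeros at y ∈ {3}
  x = 2: [0↦2, 1↦1, 2↦4, 3↦2, 4↦1]  zeros at y ∈ ∅
  x = 3: [0↦4, 1↦2, 2↦2, 3↦0, 4↦2]  zeros at y ∈ {3}
  x = 4: [0↦4, 1↦1, 2↦3, 3↦1, 4↦1]  zeros at y ∈ ∅
Collecting zeros: affine points = {(0, 1), (0, 4), (1, 3), (3, 3)}.
Total count |C(F_5)_aff| = 4.


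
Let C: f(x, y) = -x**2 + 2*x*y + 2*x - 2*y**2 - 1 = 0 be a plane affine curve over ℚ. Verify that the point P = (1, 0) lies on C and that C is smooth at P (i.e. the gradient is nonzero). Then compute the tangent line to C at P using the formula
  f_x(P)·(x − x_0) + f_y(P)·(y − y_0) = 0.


Tangent line at P: 2*y = 0.

Step 1: f(1, 0) = 0, so P lies on C.
Step 2: partial derivatives
  f_x(x, y) = -2*x + 2*y + 2, f_y(x, y) = 2*x - 4*y.
  f_x(P) = 0, f_y(P) = 2 (gradient nonzero, so P is smooth).
Step 3: tangent line at P: 0·(x − 1) + 2·(y − 0) = 0.
Expanding: 2*y = 0.


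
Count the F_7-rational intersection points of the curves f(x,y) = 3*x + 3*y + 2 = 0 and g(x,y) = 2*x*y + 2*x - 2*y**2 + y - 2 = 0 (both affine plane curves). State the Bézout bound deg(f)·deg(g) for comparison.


Common zeros: ∅; count = 0; Bézout bound = 2.

deg(f) = 1, deg(g) = 2, so Bézout bound = 2.
Scan x ∈ F_7. For each x, list the y ∈ F_7 with f(x, y) ≡ 0 and those with g(x, y) ≡ 0 (mod 7); the common zeros in that column are the intersection.
  x = 0: f ≡ 0 at y ∈ {4}; g ≡ 0 at y ∈ ∅; common: ∅.
  x = 1: f ≡ 0 at y ∈ {3}; g ≡ 0 at y ∈ {0, 5}; common: ∅.
  x = 2: f ≡ 0 at y ∈ {2}; g ≡ 0 at y ∈ ∅; common: ∅.
  x = 3: f ≡ 0 at y ∈ {1}; g ≡ 0 at y ∈ {3, 4}; common: ∅.
  x = 4: f ≡ 0 at y ∈ {0}; g ≡ 0 at y ∈ ∅; common: ∅.
  x = 5: f ≡ 0 at y ∈ {6}; g ≡ 0 at y ∈ ∅; common: ∅.
  x = 6: f ≡ 0 at y ∈ {5}; g ≡ 0 at y ∈ {1, 2}; common: ∅.
Collecting: common zeros = ∅, so the count is 0.
Comparison with the Bézout bound: 0 ≤ 2 = deg(f)·deg(g), as expected for curves with no common component (the affine F_7-count falls short of the bound because intersections may lie at infinity, over extension fields, or carry multiplicity).


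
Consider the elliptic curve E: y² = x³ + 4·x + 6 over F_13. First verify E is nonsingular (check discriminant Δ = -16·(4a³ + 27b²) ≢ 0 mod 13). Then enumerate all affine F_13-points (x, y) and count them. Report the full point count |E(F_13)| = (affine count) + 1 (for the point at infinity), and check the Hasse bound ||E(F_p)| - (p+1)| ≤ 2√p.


Affine points = {(2, 3), (2, 10), (6, 5), (6, 8), (7, 0), (8, 2), (8, 11), (9, 2), (9, 11), (11, 4), (11, 9), (12, 1), (12, 12)}; affine count = 13; |E(F_13)| = 14.

Discriminant check: Δ ∝ 4a³ + 27b² = 4·4³ + 27·6² = 4·64 + 27·36 ≡ 6 (mod 13). Nonzero ⇒ E is nonsingular.
For each x ∈ F_13, compute rhs = x³ + 4·x + 6 mod 13, then count y ∈ F_13 with y² ≡ rhs.
  x = 0: rhs = 6, matching y values: none (0 points).
  x = 1: rhs = 11, matching y values: none (0 points).
  x = 2: rhs = 9, matching y values: 3, 10 (2 points).
  x = 3: rhs = 6, matching y values: none (0 points).
  x = 4: rhs = 8, matching y values: none (0 points).
  x = 5: rhs = 8, matching y values: none (0 points).
  x = 6: rhs = 12, matching y values: 5, 8 (2 points).
  x = 7: rhs = 0, matching y values: 0 (1 points).
  x = 8: rhs = 4, matching y values: 2, 11 (2 points).
  x = 9: rhs = 4, matching y values: 2, 11 (2 points).
  x = 10: rhs = 6, matching y values: none (0 points).
  x = 11: rhs = 3, matching y values: 4, 9 (2 points).
  x = 12: rhs = 1, matching y values: 1, 12 (2 points).
Total affine count: 13.
Full point count |E(F_13)| = 13 + 1 = 14.
Hasse bound: |14 − (13+1)| = |0| = 0 ≤ 2√13 ≈ 7.2111 ✓.


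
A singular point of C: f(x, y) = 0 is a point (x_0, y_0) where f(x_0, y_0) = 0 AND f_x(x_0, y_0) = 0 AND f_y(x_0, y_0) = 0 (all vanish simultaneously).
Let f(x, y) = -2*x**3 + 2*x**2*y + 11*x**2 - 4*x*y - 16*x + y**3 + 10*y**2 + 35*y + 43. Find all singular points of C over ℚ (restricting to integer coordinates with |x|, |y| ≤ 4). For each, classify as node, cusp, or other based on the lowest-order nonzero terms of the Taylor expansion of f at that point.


Singular points: {(1, -3)}; classification: node.

Compute partial derivatives:
  f_x = -6*x**2 + 4*x*y + 22*x - 4*y - 16.
  f_y = 2*x**2 - 4*x + 3*y**2 + 20*y + 35.
Scan x_0 ∈ {−4, ..., 4}. For each x_0, f_y(x_0, y) is a polynomial in y; find its integer roots y ∈ {−4, ..., 4}, then test f_x and f at those candidates.
  x = -4: f_y(-4, y) = 3*y**2 + 20*y + 83; no integer root y with |y| ≤ 4.
  x = -3: f_y(-3, y) = 3*y**2 + 20*y + 65; no integer root y with |y| ≤ 4.
  x = -2: f_y(-2, y) = 3*y**2 + 20*y + 51; no integer root y with |y| ≤ 4.
  x = -1: f_y(-1, y) = 3*y**2 + 20*y + 41; no integer root y with |y| ≤ 4.
  x = 0: f_y(0, y) = 3*y**2 + 20*y + 35; no integer root y with |y| ≤ 4.
  x = 1: f_y(1, y) = 3*y**2 + 20*y + 33; vanishes at y ∈ {-3}. (1, -3): f_x = 0, f = 0 — SINGULAR.
  x = 2: f_y(2, y) = 3*y**2 + 20*y + 35; no integer root y with |y| ≤ 4.
  x = 3: f_y(3, y) = 3*y**2 + 20*y + 41; no integer root y with |y| ≤ 4.
  x = 4: f_y(4, y) = 3*y**2 + 20*y + 51; no integer root y with |y| ≤ 4.
Only singular point on the grid: (1, -3).
Classify: substitute x = 1 + u, y = -3 + v and expand: f = -2*u**3 + 2*u**2*v - u**2 + v**3 + v**2.
No constant or linear terms (consistent with a singular point). Quadratic part: -u**2 + v**2. Cubic part: -2*u**3 + 2*u**2*v + v**3.
The quadratic part v**2 - u**2 = (v − u)(v + u) splits into two distinct linear factors, so there are two distinct tangent lines y − -3 = ±(x − 1) — this is a node (ordinary double point).
Classification: node.


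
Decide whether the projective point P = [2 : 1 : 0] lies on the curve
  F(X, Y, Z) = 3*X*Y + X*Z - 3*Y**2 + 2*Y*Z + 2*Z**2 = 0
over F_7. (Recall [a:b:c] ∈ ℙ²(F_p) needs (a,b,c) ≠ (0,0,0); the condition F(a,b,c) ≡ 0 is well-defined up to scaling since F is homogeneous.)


F(2,1,0) ≡ 3 (mod 7); P is NOT on the curve.

Evaluate F(2, 1, 0) term-by-term (mod 7).
  3*X*Y ↦ 3·2·1·1 = 6
  X*Z ↦ 1·2·1·0 = 0
  -3*Y**2 ↦ -3·1·1·1 = -3
  2*Y*Z ↦ 2·1·1·0 = 0
  2*Z**2 ↦ 2·1·1·0 = 0
Sum: F(2, 1, 0) = (6) + (0) + (-3) + (0) + (0) = 3.
Reducing mod 7: 3 ≡ 3 (mod 7).
Since F(a, b, c) ≡ 3 ≠ 0 (mod 7), P does NOT lie on the curve.


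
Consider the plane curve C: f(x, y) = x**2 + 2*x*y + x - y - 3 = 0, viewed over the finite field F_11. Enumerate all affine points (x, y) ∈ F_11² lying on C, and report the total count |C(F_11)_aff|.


Affine F_11-points: {(0, 8), (1, 1), (2, 10), (3, 7), (4, 7), (5, 8), (7, 1), (8, 2), (9, 2), (10, 10)}; count = 10.

For each of the 121 pairs (x, y) ∈ F_11², evaluate f(x, y) mod 11. Record the zeros.
  x = 0: [0↦8, 1↦7, 2↦6, 3↦5, 4↦4, 5↦3, 6↦2, 7↦1, 8↦0, 9↦10, 10↦9]  zeros at y ∈ {8}
  x = 1: [0↦10, 1↦0, 2↦1, 3↦2, 4↦3, 5↦4, 6↦5, 7↦6, 8↦7, 9↦8, 10↦9]  zeros at y ∈ {1}
  x = 2: [0↦3, 1↦6, 2↦9, 3↦1, 4↦4, 5↦7, 6↦10, 7↦2, 8↦5, 9↦8, 10↦0]  zeros at y ∈ {10}
  x = 3: [0↦9, 1↦3, 2↦8, 3↦2, 4↦7, 5↦1, 6↦6, 7↦0, 8↦5, 9↦10, 10↦4]  zeros at y ∈ {7}
  x = 4: [0↦6, 1↦2, 2↦9, 3↦5, 4↦1, 5↦8, 6↦4, 7↦0, 8↦7, 9↦3, 10↦10]  zeros at y ∈ {7}
  x = 5: [0↦5, 1↦3, 2↦1, 3↦10, 4↦8, 5↦6, 6↦4, 7↦2, 8↦0, 9↦9, 10↦7]  zeros at y ∈ {8}
  x = 6: [0↦6, 1↦6, 2↦6, 3↦6, 4↦6, 5↦6, 6↦6, 7↦6, 8↦6, 9↦6, 10↦6]  zeros at y ∈ ∅
  x = 7: [0↦9, 1↦0, 2↦2, 3↦4, 4↦6, 5↦8, 6↦10, 7↦1, 8↦3, 9↦5, 10↦7]  zeros at y ∈ {1}
  x = 8: [0↦3, 1↦7, 2↦0, 3↦4, 4↦8, 5↦1, 6↦5, 7↦9, 8↦2, 9↦6, 10↦10]  zeros at y ∈ {2}
  x = 9: [0↦10, 1↦5, 2↦0, 3↦6, 4↦1, 5↦7, 6↦2, 7↦8, 8↦3, 9↦9, 10↦4]  zeros at y ∈ {2}
  x = 10: [0↦8, 1↦5, 2↦2, 3↦10, 4↦7, 5↦4, 6↦1, 7↦9, 8↦6, 9↦3, 10↦0]  zeros at y ∈ {10}
Collecting zeros: affine points = {(0, 8), (1, 1), (2, 10), (3, 7), (4, 7), (5, 8), (7, 1), (8, 2), (9, 2), (10, 10)}.
Total count |C(F_11)_aff| = 10.


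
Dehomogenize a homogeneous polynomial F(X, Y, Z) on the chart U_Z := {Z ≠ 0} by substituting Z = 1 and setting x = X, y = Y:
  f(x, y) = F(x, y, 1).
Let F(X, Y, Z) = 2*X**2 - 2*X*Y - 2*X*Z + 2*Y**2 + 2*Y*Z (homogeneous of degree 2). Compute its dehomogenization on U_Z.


f(x, y) = 2*x**2 - 2*x*y - 2*x + 2*y**2 + 2*y

On U_Z we set Z = 1. Each monomial c·X^i·Y^j·Z^k in F becomes c·x^i·y^j·1^k = c·x^i·y^j.
Substituting Z = 1: F(X, Y, 1) = 2*x**2 - 2*x*y - 2*x + 2*y**2 + 2*y.
Note: deg(f) ≤ deg(F) = 2; strict inequality happens when F is divisible by Z (lost terms).


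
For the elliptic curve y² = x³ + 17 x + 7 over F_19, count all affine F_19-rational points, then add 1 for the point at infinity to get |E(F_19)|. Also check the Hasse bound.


Affine points = {(0, 8), (0, 11), (1, 5), (1, 14), (2, 7), (2, 12), (3, 3), (3, 16), (4, 5), (4, 14), (8, 3), (8, 16), (11, 9), (11, 10), (12, 1), (12, 18), (14, 5), (14, 14), (16, 9), (16, 10)}; affine count = 20; |E(F_19)| = 21.

Discriminant check: Δ ∝ 4a³ + 27b² = 4·17³ + 27·7² = 4·4913 + 27·49 ≡ 18 (mod 19). Nonzero ⇒ E is nonsingular.
For each x ∈ F_19, compute rhs = x³ + 17·x + 7 mod 19, then count y ∈ F_19 with y² ≡ rhs.
  x = 0: rhs = 7, matching y values: 8, 11 (2 points).
  x = 1: rhs = 6, matching y values: 5, 14 (2 points).
  x = 2: rhs = 11, matching y values: 7, 12 (2 points).
  x = 3: rhs = 9, matching y values: 3, 16 (2 points).
  x = 4: rhs = 6, matching y values: 5, 14 (2 points).
  x = 5: rhs = 8, matching y values: none (0 points).
  x = 6: rhs = 2, matching y values: none (0 points).
  x = 7: rhs = 13, matching y values: none (0 points).
  x = 8: rhs = 9, matching y values: 3, 16 (2 points).
  x = 9: rhs = 15, matching y values: none (0 points).
  x = 10: rhs = 18, matching y values: none (0 points).
  x = 11: rhs = 5, matching y values: 9, 10 (2 points).
  x = 12: rhs = 1, matching y values: 1, 18 (2 points).
  x = 13: rhs = 12, matching y values: none (0 points).
  x = 14: rhs = 6, matching y values: 5, 14 (2 points).
  x = 15: rhs = 8, matching y values: none (0 points).
  x = 16: rhs = 5, matching y values: 9, 10 (2 points).
  x = 17: rhs = 3, matching y values: none (0 points).
  x = 18: rhs = 8, matching y values: none (0 points).
Total affine count: 20.
Full point count |E(F_19)| = 20 + 1 = 21.
Hasse bound: |21 − (19+1)| = |1| = 1 ≤ 2√19 ≈ 8.7178 ✓.
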